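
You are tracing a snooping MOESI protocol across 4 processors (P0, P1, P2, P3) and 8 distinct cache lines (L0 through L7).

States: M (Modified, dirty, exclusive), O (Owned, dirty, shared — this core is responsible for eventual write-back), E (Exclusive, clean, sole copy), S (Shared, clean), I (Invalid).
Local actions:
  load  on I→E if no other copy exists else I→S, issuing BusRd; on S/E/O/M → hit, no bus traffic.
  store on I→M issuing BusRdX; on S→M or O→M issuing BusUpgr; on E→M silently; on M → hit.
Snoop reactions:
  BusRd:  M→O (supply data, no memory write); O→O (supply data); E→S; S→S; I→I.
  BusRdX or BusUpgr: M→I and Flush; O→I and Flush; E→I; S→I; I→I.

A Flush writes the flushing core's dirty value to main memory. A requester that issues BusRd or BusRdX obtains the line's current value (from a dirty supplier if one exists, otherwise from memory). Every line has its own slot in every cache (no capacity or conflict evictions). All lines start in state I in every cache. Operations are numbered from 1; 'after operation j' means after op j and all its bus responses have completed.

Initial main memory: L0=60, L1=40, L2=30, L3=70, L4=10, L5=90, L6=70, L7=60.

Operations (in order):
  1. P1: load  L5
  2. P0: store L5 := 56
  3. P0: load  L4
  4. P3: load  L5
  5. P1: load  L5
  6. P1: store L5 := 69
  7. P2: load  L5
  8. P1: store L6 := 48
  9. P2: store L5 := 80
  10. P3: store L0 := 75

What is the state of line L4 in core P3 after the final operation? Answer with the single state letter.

state = I

1. P1: load  L5  bus=[BusRd]  L5: P0=I P1=E P2=I P3=I  mem[L5]=90
2. P0: store L5 := 56  bus=[BusRdX]  L5: P0=M P1=I P2=I P3=I  mem[L5]=90
3. P0: load  L4  bus=[BusRd]  L4: P0=E P1=I P2=I P3=I  mem[L4]=10
4. P3: load  L5  bus=[BusRd]  L5: P0=O P1=I P2=I P3=S  mem[L5]=90
5. P1: load  L5  bus=[BusRd]  L5: P0=O P1=S P2=I P3=S  mem[L5]=90
6. P1: store L5 := 69  bus=[BusUpgr,Flush]  L5: P0=I P1=M P2=I P3=I  mem[L5]=56
7. P2: load  L5  bus=[BusRd]  L5: P0=I P1=O P2=S P3=I  mem[L5]=56
8. P1: store L6 := 48  bus=[BusRdX]  L6: P0=I P1=M P2=I P3=I  mem[L6]=70
9. P2: store L5 := 80  bus=[BusUpgr,Flush]  L5: P0=I P1=I P2=M P3=I  mem[L5]=69
10. P3: store L0 := 75  bus=[BusRdX]  L0: P0=I P1=I P2=I P3=M  mem[L0]=60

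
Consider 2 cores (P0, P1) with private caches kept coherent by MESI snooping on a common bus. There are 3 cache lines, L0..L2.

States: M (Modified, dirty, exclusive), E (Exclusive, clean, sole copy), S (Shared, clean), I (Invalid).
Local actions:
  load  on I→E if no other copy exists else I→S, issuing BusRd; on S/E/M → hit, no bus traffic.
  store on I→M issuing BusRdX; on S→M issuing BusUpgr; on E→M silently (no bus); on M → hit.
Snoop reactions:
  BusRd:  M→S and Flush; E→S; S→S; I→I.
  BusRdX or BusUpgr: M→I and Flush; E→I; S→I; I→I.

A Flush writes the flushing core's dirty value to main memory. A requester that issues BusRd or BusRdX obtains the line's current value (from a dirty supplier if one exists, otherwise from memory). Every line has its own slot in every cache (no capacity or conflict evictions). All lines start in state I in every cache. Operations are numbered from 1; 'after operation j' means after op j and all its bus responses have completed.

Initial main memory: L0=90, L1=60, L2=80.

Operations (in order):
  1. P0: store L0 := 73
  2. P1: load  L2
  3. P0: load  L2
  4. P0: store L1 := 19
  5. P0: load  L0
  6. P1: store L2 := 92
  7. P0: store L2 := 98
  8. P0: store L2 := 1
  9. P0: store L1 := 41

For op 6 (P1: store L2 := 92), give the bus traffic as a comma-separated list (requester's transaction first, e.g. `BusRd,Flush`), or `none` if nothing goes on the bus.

step 1: P0: store L0 := 73  ⟶  MI  (L0)  txn=BusRdX  M[L0]=90
step 2: P1: load  L2  ⟶  IE  (L2)  txn=BusRd  M[L2]=80
step 3: P0: load  L2  ⟶  SS  (L2)  txn=BusRd  M[L2]=80
step 4: P0: store L1 := 19  ⟶  MI  (L1)  txn=BusRdX  M[L1]=60
step 5: P0: load  L0  ⟶  MI  (L0)  txn=∅  M[L0]=90
step 6: P1: store L2 := 92  ⟶  IM  (L2)  txn=BusUpgr  M[L2]=80
step 7: P0: store L2 := 98  ⟶  MI  (L2)  txn=BusRdX+Flush  M[L2]=92
step 8: P0: store L2 := 1  ⟶  MI  (L2)  txn=∅  M[L2]=92
step 9: P0: store L1 := 41  ⟶  MI  (L1)  txn=∅  M[L1]=60

bus = BusUpgr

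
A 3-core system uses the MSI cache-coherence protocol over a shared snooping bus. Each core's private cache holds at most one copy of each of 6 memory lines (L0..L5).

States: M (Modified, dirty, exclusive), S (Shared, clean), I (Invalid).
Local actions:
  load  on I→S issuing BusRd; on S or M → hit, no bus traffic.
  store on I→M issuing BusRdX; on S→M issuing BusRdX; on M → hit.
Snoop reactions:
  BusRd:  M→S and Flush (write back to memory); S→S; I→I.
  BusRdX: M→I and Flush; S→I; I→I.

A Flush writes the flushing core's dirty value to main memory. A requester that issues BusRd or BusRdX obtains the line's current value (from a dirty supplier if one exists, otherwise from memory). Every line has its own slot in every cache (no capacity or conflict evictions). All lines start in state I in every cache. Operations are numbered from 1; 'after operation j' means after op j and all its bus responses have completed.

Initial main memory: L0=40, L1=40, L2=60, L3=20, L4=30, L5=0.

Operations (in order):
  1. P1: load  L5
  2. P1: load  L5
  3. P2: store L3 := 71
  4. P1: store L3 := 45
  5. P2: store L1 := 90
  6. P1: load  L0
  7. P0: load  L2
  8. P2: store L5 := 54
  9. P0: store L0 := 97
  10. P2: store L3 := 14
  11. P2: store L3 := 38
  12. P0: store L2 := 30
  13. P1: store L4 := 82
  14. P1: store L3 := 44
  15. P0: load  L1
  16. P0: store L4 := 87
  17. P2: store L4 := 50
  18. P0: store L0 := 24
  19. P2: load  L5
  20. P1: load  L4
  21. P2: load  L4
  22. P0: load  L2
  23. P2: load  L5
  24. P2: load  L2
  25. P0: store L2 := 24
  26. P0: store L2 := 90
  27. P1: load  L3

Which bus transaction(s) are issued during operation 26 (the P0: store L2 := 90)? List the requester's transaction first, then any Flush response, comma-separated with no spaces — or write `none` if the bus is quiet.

[1] P1: load  L5 | P0:I, P1:S(0), P2:I | bus: BusRd
[2] P1: load  L5 | P0:I, P1:S(0), P2:I | bus: none
[3] P2: store L3 := 71 | P0:I, P1:I, P2:M(71) | bus: BusRdX
[4] P1: store L3 := 45 | P0:I, P1:M(45), P2:I | bus: BusRdX,Flush
[5] P2: store L1 := 90 | P0:I, P1:I, P2:M(90) | bus: BusRdX
[6] P1: load  L0 | P0:I, P1:S(40), P2:I | bus: BusRd
[7] P0: load  L2 | P0:S(60), P1:I, P2:I | bus: BusRd
[8] P2: store L5 := 54 | P0:I, P1:I, P2:M(54) | bus: BusRdX
[9] P0: store L0 := 97 | P0:M(97), P1:I, P2:I | bus: BusRdX
[10] P2: store L3 := 14 | P0:I, P1:I, P2:M(14) | bus: BusRdX,Flush
[11] P2: store L3 := 38 | P0:I, P1:I, P2:M(38) | bus: none
[12] P0: store L2 := 30 | P0:M(30), P1:I, P2:I | bus: BusRdX
[13] P1: store L4 := 82 | P0:I, P1:M(82), P2:I | bus: BusRdX
[14] P1: store L3 := 44 | P0:I, P1:M(44), P2:I | bus: BusRdX,Flush
[15] P0: load  L1 | P0:S(90), P1:I, P2:S(90) | bus: BusRd,Flush
[16] P0: store L4 := 87 | P0:M(87), P1:I, P2:I | bus: BusRdX,Flush
[17] P2: store L4 := 50 | P0:I, P1:I, P2:M(50) | bus: BusRdX,Flush
[18] P0: store L0 := 24 | P0:M(24), P1:I, P2:I | bus: none
[19] P2: load  L5 | P0:I, P1:I, P2:M(54) | bus: none
[20] P1: load  L4 | P0:I, P1:S(50), P2:S(50) | bus: BusRd,Flush
[21] P2: load  L4 | P0:I, P1:S(50), P2:S(50) | bus: none
[22] P0: load  L2 | P0:M(30), P1:I, P2:I | bus: none
[23] P2: load  L5 | P0:I, P1:I, P2:M(54) | bus: none
[24] P2: load  L2 | P0:S(30), P1:I, P2:S(30) | bus: BusRd,Flush
[25] P0: store L2 := 24 | P0:M(24), P1:I, P2:I | bus: BusRdX
[26] P0: store L2 := 90 | P0:M(90), P1:I, P2:I | bus: none
[27] P1: load  L3 | P0:I, P1:M(44), P2:I | bus: none

bus = none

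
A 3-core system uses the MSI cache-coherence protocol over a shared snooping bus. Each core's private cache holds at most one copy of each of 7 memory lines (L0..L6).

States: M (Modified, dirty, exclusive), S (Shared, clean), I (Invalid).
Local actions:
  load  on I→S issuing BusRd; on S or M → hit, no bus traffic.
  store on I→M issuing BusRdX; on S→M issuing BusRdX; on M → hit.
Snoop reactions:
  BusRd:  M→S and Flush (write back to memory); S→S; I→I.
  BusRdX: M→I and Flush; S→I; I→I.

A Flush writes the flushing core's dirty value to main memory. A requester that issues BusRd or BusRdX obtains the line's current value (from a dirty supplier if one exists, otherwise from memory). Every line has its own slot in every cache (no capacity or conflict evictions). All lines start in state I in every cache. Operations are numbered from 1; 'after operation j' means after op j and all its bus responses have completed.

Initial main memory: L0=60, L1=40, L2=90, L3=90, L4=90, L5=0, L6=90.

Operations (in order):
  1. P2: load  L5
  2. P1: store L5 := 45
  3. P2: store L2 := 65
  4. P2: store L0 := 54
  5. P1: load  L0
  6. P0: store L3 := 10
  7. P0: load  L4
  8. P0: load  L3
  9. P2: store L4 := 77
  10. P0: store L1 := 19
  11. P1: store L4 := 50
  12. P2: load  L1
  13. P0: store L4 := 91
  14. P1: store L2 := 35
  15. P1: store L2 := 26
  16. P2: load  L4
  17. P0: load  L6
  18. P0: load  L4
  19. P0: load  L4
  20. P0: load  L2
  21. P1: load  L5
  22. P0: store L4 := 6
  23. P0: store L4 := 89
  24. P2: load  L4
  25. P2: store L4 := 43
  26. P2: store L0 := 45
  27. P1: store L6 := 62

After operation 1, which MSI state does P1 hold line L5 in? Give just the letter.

state = I

step 1: P2: load  L5  ⟶  IIS  (L5)  txn=BusRd  M[L5]=0
step 2: P1: store L5 := 45  ⟶  IMI  (L5)  txn=BusRdX  M[L5]=0
step 3: P2: store L2 := 65  ⟶  IIM  (L2)  txn=BusRdX  M[L2]=90
step 4: P2: store L0 := 54  ⟶  IIM  (L0)  txn=BusRdX  M[L0]=60
step 5: P1: load  L0  ⟶  ISS  (L0)  txn=BusRd+Flush  M[L0]=54
step 6: P0: store L3 := 10  ⟶  MII  (L3)  txn=BusRdX  M[L3]=90
step 7: P0: load  L4  ⟶  SII  (L4)  txn=BusRd  M[L4]=90
step 8: P0: load  L3  ⟶  MII  (L3)  txn=∅  M[L3]=90
step 9: P2: store L4 := 77  ⟶  IIM  (L4)  txn=BusRdX  M[L4]=90
step 10: P0: store L1 := 19  ⟶  MII  (L1)  txn=BusRdX  M[L1]=40
step 11: P1: store L4 := 50  ⟶  IMI  (L4)  txn=BusRdX+Flush  M[L4]=77
step 12: P2: load  L1  ⟶  SIS  (L1)  txn=BusRd+Flush  M[L1]=19
step 13: P0: store L4 := 91  ⟶  MII  (L4)  txn=BusRdX+Flush  M[L4]=50
step 14: P1: store L2 := 35  ⟶  IMI  (L2)  txn=BusRdX+Flush  M[L2]=65
step 15: P1: store L2 := 26  ⟶  IMI  (L2)  txn=∅  M[L2]=65
step 16: P2: load  L4  ⟶  SIS  (L4)  txn=BusRd+Flush  M[L4]=91
step 17: P0: load  L6  ⟶  SII  (L6)  txn=BusRd  M[L6]=90
step 18: P0: load  L4  ⟶  SIS  (L4)  txn=∅  M[L4]=91
step 19: P0: load  L4  ⟶  SIS  (L4)  txn=∅  M[L4]=91
step 20: P0: load  L2  ⟶  SSI  (L2)  txn=BusRd+Flush  M[L2]=26
step 21: P1: load  L5  ⟶  IMI  (L5)  txn=∅  M[L5]=0
step 22: P0: store L4 := 6  ⟶  MII  (L4)  txn=BusRdX  M[L4]=91
step 23: P0: store L4 := 89  ⟶  MII  (L4)  txn=∅  M[L4]=91
step 24: P2: load  L4  ⟶  SIS  (L4)  txn=BusRd+Flush  M[L4]=89
step 25: P2: store L4 := 43  ⟶  IIM  (L4)  txn=BusRdX  M[L4]=89
step 26: P2: store L0 := 45  ⟶  IIM  (L0)  txn=BusRdX  M[L0]=54
step 27: P1: store L6 := 62  ⟶  IMI  (L6)  txn=BusRdX  M[L6]=90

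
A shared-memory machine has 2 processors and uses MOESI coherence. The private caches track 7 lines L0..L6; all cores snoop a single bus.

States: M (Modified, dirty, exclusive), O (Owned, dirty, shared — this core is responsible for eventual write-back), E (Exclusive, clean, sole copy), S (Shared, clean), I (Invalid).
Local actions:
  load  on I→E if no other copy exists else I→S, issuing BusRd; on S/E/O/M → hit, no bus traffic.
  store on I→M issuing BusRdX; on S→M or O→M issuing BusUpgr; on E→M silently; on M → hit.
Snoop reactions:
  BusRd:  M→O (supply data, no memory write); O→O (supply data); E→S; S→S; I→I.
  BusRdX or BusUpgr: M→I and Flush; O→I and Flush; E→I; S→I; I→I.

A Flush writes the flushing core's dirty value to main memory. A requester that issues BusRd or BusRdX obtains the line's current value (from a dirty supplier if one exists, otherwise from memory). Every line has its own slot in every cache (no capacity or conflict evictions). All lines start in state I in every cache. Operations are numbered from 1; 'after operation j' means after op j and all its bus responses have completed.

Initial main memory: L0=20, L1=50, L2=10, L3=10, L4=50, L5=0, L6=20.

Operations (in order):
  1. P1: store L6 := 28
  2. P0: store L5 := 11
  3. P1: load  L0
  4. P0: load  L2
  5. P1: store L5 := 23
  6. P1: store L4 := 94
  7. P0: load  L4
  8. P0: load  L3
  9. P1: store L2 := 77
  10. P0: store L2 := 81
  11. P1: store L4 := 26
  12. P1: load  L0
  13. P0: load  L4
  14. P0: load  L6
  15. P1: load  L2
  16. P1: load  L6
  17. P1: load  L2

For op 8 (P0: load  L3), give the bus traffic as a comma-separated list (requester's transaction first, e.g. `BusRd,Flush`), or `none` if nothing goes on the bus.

bus = BusRd

[1] P1: store L6 := 28 | P0:I, P1:M(28) | bus: BusRdX
[2] P0: store L5 := 11 | P0:M(11), P1:I | bus: BusRdX
[3] P1: load  L0 | P0:I, P1:E(20) | bus: BusRd
[4] P0: load  L2 | P0:E(10), P1:I | bus: BusRd
[5] P1: store L5 := 23 | P0:I, P1:M(23) | bus: BusRdX,Flush
[6] P1: store L4 := 94 | P0:I, P1:M(94) | bus: BusRdX
[7] P0: load  L4 | P0:S(94), P1:O(94) | bus: BusRd
[8] P0: load  L3 | P0:E(10), P1:I | bus: BusRd
[9] P1: store L2 := 77 | P0:I, P1:M(77) | bus: BusRdX
[10] P0: store L2 := 81 | P0:M(81), P1:I | bus: BusRdX,Flush
[11] P1: store L4 := 26 | P0:I, P1:M(26) | bus: BusUpgr
[12] P1: load  L0 | P0:I, P1:E(20) | bus: none
[13] P0: load  L4 | P0:S(26), P1:O(26) | bus: BusRd
[14] P0: load  L6 | P0:S(28), P1:O(28) | bus: BusRd
[15] P1: load  L2 | P0:O(81), P1:S(81) | bus: BusRd
[16] P1: load  L6 | P0:S(28), P1:O(28) | bus: none
[17] P1: load  L2 | P0:O(81), P1:S(81) | bus: none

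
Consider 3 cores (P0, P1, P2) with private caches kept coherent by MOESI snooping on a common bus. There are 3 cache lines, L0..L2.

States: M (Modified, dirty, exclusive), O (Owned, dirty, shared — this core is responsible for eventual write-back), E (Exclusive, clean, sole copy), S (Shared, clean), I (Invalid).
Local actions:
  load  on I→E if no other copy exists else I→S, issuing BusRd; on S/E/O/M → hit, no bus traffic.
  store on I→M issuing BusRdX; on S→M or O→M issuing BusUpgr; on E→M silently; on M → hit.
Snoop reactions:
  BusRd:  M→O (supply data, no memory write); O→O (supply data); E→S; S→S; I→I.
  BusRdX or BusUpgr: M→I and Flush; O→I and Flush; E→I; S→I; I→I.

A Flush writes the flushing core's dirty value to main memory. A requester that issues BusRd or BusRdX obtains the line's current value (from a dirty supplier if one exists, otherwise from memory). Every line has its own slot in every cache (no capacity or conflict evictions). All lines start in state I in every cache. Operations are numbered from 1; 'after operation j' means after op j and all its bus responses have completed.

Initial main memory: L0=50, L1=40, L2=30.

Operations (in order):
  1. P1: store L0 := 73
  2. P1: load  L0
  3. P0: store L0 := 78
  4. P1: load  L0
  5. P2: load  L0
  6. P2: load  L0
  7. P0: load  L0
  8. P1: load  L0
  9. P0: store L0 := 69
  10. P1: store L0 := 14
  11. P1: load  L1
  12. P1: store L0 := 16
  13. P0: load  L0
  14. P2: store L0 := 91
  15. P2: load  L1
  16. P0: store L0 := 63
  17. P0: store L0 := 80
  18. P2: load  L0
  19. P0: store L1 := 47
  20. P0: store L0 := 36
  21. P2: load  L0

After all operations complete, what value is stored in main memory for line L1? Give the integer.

memory[L1] = 40

  op1 P1: store L0 := 73 → I/M/I on L0; bus BusRdX; mem=50
  op2 P1: load  L0 → I/M/I on L0; bus (none); mem=50
  op3 P0: store L0 := 78 → M/I/I on L0; bus BusRdX Flush; mem=73
  op4 P1: load  L0 → O/S/I on L0; bus BusRd; mem=73
  op5 P2: load  L0 → O/S/S on L0; bus BusRd; mem=73
  op6 P2: load  L0 → O/S/S on L0; bus (none); mem=73
  op7 P0: load  L0 → O/S/S on L0; bus (none); mem=73
  op8 P1: load  L0 → O/S/S on L0; bus (none); mem=73
  op9 P0: store L0 := 69 → M/I/I on L0; bus BusUpgr; mem=73
  op10 P1: store L0 := 14 → I/M/I on L0; bus BusRdX Flush; mem=69
  op11 P1: load  L1 → I/E/I on L1; bus BusRd; mem=40
  op12 P1: store L0 := 16 → I/M/I on L0; bus (none); mem=69
  op13 P0: load  L0 → S/O/I on L0; bus BusRd; mem=69
  op14 P2: store L0 := 91 → I/I/M on L0; bus BusRdX Flush; mem=16
  op15 P2: load  L1 → I/S/S on L1; bus BusRd; mem=40
  op16 P0: store L0 := 63 → M/I/I on L0; bus BusRdX Flush; mem=91
  op17 P0: store L0 := 80 → M/I/I on L0; bus (none); mem=91
  op18 P2: load  L0 → O/I/S on L0; bus BusRd; mem=91
  op19 P0: store L1 := 47 → M/I/I on L1; bus BusRdX; mem=40
  op20 P0: store L0 := 36 → M/I/I on L0; bus BusUpgr; mem=91
  op21 P2: load  L0 → O/I/S on L0; bus BusRd; mem=91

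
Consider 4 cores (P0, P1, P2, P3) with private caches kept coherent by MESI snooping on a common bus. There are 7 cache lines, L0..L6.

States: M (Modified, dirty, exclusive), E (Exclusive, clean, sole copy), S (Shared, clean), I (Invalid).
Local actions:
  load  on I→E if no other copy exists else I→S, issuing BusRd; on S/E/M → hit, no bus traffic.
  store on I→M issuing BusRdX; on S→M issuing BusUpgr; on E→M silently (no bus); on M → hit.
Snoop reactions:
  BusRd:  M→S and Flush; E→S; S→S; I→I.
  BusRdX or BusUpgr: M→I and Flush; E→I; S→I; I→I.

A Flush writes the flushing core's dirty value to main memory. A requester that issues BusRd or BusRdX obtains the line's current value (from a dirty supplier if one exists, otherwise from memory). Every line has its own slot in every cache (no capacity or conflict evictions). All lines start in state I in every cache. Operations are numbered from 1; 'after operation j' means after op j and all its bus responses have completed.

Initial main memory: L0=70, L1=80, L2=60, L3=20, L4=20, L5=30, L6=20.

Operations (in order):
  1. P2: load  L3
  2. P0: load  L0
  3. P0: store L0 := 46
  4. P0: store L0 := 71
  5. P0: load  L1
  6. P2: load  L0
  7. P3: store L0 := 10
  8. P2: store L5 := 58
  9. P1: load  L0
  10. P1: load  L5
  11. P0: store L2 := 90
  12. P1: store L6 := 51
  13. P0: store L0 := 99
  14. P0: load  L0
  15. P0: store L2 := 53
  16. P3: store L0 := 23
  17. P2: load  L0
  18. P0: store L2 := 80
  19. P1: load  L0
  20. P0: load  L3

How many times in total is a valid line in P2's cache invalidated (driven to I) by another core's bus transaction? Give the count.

  op1 P2: load  L3 → I/I/E/I on L3; bus BusRd; mem=20
  op2 P0: load  L0 → E/I/I/I on L0; bus BusRd; mem=70
  op3 P0: store L0 := 46 → M/I/I/I on L0; bus (none); mem=70
  op4 P0: store L0 := 71 → M/I/I/I on L0; bus (none); mem=70
  op5 P0: load  L1 → E/I/I/I on L1; bus BusRd; mem=80
  op6 P2: load  L0 → S/I/S/I on L0; bus BusRd Flush; mem=71
  op7 P3: store L0 := 10 → I/I/I/M on L0; bus BusRdX; mem=71
  op8 P2: store L5 := 58 → I/I/M/I on L5; bus BusRdX; mem=30
  op9 P1: load  L0 → I/S/I/S on L0; bus BusRd Flush; mem=10
  op10 P1: load  L5 → I/S/S/I on L5; bus BusRd Flush; mem=58
  op11 P0: store L2 := 90 → M/I/I/I on L2; bus BusRdX; mem=60
  op12 P1: store L6 := 51 → I/M/I/I on L6; bus BusRdX; mem=20
  op13 P0: store L0 := 99 → M/I/I/I on L0; bus BusRdX; mem=10
  op14 P0: load  L0 → M/I/I/I on L0; bus (none); mem=10
  op15 P0: store L2 := 53 → M/I/I/I on L2; bus (none); mem=60
  op16 P3: store L0 := 23 → I/I/I/M on L0; bus BusRdX Flush; mem=99
  op17 P2: load  L0 → I/I/S/S on L0; bus BusRd Flush; mem=23
  op18 P0: store L2 := 80 → M/I/I/I on L2; bus (none); mem=60
  op19 P1: load  L0 → I/S/S/S on L0; bus BusRd; mem=23
  op20 P0: load  L3 → S/I/S/I on L3; bus BusRd; mem=20

invalidations = 1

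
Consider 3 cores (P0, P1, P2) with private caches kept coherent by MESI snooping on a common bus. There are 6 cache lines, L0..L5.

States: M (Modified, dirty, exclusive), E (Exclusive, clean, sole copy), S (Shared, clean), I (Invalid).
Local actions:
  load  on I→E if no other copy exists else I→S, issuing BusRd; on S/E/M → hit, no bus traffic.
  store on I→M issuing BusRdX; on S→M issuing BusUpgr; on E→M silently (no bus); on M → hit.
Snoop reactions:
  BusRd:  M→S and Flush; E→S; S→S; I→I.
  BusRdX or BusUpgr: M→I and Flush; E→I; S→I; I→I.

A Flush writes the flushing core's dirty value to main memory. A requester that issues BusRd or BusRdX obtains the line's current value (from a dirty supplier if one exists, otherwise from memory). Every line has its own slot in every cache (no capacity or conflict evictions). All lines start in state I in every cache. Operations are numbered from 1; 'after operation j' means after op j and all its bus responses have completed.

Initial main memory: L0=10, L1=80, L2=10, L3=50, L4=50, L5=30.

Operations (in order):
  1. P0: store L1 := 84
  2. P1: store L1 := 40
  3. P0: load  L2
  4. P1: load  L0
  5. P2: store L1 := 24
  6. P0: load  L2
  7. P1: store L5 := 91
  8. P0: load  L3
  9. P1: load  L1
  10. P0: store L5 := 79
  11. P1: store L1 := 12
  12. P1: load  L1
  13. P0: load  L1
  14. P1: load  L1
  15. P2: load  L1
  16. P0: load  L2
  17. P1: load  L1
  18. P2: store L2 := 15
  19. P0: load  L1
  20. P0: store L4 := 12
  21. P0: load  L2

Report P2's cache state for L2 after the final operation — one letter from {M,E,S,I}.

state = S

step 1: P0: store L1 := 84  ⟶  MII  (L1)  txn=BusRdX  M[L1]=80
step 2: P1: store L1 := 40  ⟶  IMI  (L1)  txn=BusRdX+Flush  M[L1]=84
step 3: P0: load  L2  ⟶  EII  (L2)  txn=BusRd  M[L2]=10
step 4: P1: load  L0  ⟶  IEI  (L0)  txn=BusRd  M[L0]=10
step 5: P2: store L1 := 24  ⟶  IIM  (L1)  txn=BusRdX+Flush  M[L1]=40
step 6: P0: load  L2  ⟶  EII  (L2)  txn=∅  M[L2]=10
step 7: P1: store L5 := 91  ⟶  IMI  (L5)  txn=BusRdX  M[L5]=30
step 8: P0: load  L3  ⟶  EII  (L3)  txn=BusRd  M[L3]=50
step 9: P1: load  L1  ⟶  ISS  (L1)  txn=BusRd+Flush  M[L1]=24
step 10: P0: store L5 := 79  ⟶  MII  (L5)  txn=BusRdX+Flush  M[L5]=91
step 11: P1: store L1 := 12  ⟶  IMI  (L1)  txn=BusUpgr  M[L1]=24
step 12: P1: load  L1  ⟶  IMI  (L1)  txn=∅  M[L1]=24
step 13: P0: load  L1  ⟶  SSI  (L1)  txn=BusRd+Flush  M[L1]=12
step 14: P1: load  L1  ⟶  SSI  (L1)  txn=∅  M[L1]=12
step 15: P2: load  L1  ⟶  SSS  (L1)  txn=BusRd  M[L1]=12
step 16: P0: load  L2  ⟶  EII  (L2)  txn=∅  M[L2]=10
step 17: P1: load  L1  ⟶  SSS  (L1)  txn=∅  M[L1]=12
step 18: P2: store L2 := 15  ⟶  IIM  (L2)  txn=BusRdX  M[L2]=10
step 19: P0: load  L1  ⟶  SSS  (L1)  txn=∅  M[L1]=12
step 20: P0: store L4 := 12  ⟶  MII  (L4)  txn=BusRdX  M[L4]=50
step 21: P0: load  L2  ⟶  SIS  (L2)  txn=BusRd+Flush  M[L2]=15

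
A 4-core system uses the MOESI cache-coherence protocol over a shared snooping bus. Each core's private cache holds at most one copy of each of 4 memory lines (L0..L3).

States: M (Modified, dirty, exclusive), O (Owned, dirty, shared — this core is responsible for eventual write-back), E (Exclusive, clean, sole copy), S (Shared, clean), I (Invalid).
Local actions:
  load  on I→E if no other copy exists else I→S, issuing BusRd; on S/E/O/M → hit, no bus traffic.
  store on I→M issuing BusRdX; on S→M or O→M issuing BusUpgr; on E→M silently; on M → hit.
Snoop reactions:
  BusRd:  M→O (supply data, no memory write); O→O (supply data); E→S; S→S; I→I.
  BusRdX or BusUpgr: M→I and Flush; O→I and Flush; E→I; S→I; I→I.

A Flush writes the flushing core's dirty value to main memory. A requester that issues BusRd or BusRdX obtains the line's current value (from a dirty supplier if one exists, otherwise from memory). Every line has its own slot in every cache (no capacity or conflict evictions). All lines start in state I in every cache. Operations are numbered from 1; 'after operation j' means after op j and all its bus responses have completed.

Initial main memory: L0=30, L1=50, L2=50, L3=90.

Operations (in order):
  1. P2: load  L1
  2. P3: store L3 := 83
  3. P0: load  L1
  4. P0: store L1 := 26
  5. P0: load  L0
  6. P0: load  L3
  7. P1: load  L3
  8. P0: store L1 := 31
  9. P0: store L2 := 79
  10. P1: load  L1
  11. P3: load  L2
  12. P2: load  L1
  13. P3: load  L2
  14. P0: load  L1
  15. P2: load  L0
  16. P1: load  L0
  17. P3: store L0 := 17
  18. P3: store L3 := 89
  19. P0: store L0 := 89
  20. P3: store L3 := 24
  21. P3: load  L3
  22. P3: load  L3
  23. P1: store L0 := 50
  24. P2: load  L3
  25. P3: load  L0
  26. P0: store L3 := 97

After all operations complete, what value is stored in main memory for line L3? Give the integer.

1. P2: load  L1  bus=[BusRd]  L1: P0=I P1=I P2=E P3=I  mem[L1]=50
2. P3: store L3 := 83  bus=[BusRdX]  L3: P0=I P1=I P2=I P3=M  mem[L3]=90
3. P0: load  L1  bus=[BusRd]  L1: P0=S P1=I P2=S P3=I  mem[L1]=50
4. P0: store L1 := 26  bus=[BusUpgr]  L1: P0=M P1=I P2=I P3=I  mem[L1]=50
5. P0: load  L0  bus=[BusRd]  L0: P0=E P1=I P2=I P3=I  mem[L0]=30
6. P0: load  L3  bus=[BusRd]  L3: P0=S P1=I P2=I P3=O  mem[L3]=90
7. P1: load  L3  bus=[BusRd]  L3: P0=S P1=S P2=I P3=O  mem[L3]=90
8. P0: store L1 := 31  bus=[-]  L1: P0=M P1=I P2=I P3=I  mem[L1]=50
9. P0: store L2 := 79  bus=[BusRdX]  L2: P0=M P1=I P2=I P3=I  mem[L2]=50
10. P1: load  L1  bus=[BusRd]  L1: P0=O P1=S P2=I P3=I  mem[L1]=50
11. P3: load  L2  bus=[BusRd]  L2: P0=O P1=I P2=I P3=S  mem[L2]=50
12. P2: load  L1  bus=[BusRd]  L1: P0=O P1=S P2=S P3=I  mem[L1]=50
13. P3: load  L2  bus=[-]  L2: P0=O P1=I P2=I P3=S  mem[L2]=50
14. P0: load  L1  bus=[-]  L1: P0=O P1=S P2=S P3=I  mem[L1]=50
15. P2: load  L0  bus=[BusRd]  L0: P0=S P1=I P2=S P3=I  mem[L0]=30
16. P1: load  L0  bus=[BusRd]  L0: P0=S P1=S P2=S P3=I  mem[L0]=30
17. P3: store L0 := 17  bus=[BusRdX]  L0: P0=I P1=I P2=I P3=M  mem[L0]=30
18. P3: store L3 := 89  bus=[BusUpgr]  L3: P0=I P1=I P2=I P3=M  mem[L3]=90
19. P0: store L0 := 89  bus=[BusRdX,Flush]  L0: P0=M P1=I P2=I P3=I  mem[L0]=17
20. P3: store L3 := 24  bus=[-]  L3: P0=I P1=I P2=I P3=M  mem[L3]=90
21. P3: load  L3  bus=[-]  L3: P0=I P1=I P2=I P3=M  mem[L3]=90
22. P3: load  L3  bus=[-]  L3: P0=I P1=I P2=I P3=M  mem[L3]=90
23. P1: store L0 := 50  bus=[BusRdX,Flush]  L0: P0=I P1=M P2=I P3=I  mem[L0]=89
24. P2: load  L3  bus=[BusRd]  L3: P0=I P1=I P2=S P3=O  mem[L3]=90
25. P3: load  L0  bus=[BusRd]  L0: P0=I P1=O P2=I P3=S  mem[L0]=89
26. P0: store L3 := 97  bus=[BusRdX,Flush]  L3: P0=M P1=I P2=I P3=I  mem[L3]=24

memory[L3] = 24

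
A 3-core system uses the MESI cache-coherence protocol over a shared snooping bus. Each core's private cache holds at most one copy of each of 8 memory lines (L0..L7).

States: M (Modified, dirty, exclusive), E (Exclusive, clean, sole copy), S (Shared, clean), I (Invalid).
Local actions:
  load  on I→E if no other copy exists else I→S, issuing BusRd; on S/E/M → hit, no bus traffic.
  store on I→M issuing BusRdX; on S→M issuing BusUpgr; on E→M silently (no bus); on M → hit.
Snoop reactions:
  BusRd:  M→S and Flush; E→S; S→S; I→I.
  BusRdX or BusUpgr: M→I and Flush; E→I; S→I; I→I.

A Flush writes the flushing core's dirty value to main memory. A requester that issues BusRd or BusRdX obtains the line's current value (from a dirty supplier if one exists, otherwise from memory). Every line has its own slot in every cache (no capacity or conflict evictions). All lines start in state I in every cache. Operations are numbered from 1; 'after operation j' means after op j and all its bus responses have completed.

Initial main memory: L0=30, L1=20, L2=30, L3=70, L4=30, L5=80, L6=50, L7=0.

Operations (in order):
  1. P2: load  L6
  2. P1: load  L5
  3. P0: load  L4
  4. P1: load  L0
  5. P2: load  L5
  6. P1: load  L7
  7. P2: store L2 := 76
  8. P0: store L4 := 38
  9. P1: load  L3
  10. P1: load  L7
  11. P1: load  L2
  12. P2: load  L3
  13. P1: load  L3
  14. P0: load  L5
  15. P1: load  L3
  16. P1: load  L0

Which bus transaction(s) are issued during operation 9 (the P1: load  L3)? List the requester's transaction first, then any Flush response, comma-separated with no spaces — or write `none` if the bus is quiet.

bus = BusRd

step 1: P2: load  L6  ⟶  IIE  (L6)  txn=BusRd  M[L6]=50
step 2: P1: load  L5  ⟶  IEI  (L5)  txn=BusRd  M[L5]=80
step 3: P0: load  L4  ⟶  EII  (L4)  txn=BusRd  M[L4]=30
step 4: P1: load  L0  ⟶  IEI  (L0)  txn=BusRd  M[L0]=30
step 5: P2: load  L5  ⟶  ISS  (L5)  txn=BusRd  M[L5]=80
step 6: P1: load  L7  ⟶  IEI  (L7)  txn=BusRd  M[L7]=0
step 7: P2: store L2 := 76  ⟶  IIM  (L2)  txn=BusRdX  M[L2]=30
step 8: P0: store L4 := 38  ⟶  MII  (L4)  txn=∅  M[L4]=30
step 9: P1: load  L3  ⟶  IEI  (L3)  txn=BusRd  M[L3]=70
step 10: P1: load  L7  ⟶  IEI  (L7)  txn=∅  M[L7]=0
step 11: P1: load  L2  ⟶  ISS  (L2)  txn=BusRd+Flush  M[L2]=76
step 12: P2: load  L3  ⟶  ISS  (L3)  txn=BusRd  M[L3]=70
step 13: P1: load  L3  ⟶  ISS  (L3)  txn=∅  M[L3]=70
step 14: P0: load  L5  ⟶  SSS  (L5)  txn=BusRd  M[L5]=80
step 15: P1: load  L3  ⟶  ISS  (L3)  txn=∅  M[L3]=70
step 16: P1: load  L0  ⟶  IEI  (L0)  txn=∅  M[L0]=30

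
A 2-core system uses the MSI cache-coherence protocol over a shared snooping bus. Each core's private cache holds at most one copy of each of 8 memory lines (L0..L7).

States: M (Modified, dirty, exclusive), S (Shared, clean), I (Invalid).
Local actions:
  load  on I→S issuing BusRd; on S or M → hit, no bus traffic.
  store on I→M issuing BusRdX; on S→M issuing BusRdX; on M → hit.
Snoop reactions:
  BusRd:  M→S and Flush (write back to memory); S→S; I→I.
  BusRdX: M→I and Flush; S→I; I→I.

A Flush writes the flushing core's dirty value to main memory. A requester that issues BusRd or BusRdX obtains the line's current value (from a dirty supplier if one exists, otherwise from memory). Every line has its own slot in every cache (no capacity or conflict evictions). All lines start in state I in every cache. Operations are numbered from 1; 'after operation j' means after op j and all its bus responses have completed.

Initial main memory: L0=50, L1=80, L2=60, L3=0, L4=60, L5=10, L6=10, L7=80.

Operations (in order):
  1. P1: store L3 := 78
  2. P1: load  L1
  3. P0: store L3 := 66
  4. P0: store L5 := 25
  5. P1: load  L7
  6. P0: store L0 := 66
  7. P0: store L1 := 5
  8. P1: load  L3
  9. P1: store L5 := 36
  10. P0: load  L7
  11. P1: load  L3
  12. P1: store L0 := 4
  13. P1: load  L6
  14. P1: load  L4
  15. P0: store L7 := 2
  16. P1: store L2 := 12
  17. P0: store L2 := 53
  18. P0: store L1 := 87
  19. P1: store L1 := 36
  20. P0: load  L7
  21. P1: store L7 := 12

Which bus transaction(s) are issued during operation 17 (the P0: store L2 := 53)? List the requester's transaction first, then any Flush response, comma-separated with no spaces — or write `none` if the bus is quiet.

bus = BusRdX,Flush

  op1 P1: store L3 := 78 → I/M on L3; bus BusRdX; mem=0
  op2 P1: load  L1 → I/S on L1; bus BusRd; mem=80
  op3 P0: store L3 := 66 → M/I on L3; bus BusRdX Flush; mem=78
  op4 P0: store L5 := 25 → M/I on L5; bus BusRdX; mem=10
  op5 P1: load  L7 → I/S on L7; bus BusRd; mem=80
  op6 P0: store L0 := 66 → M/I on L0; bus BusRdX; mem=50
  op7 P0: store L1 := 5 → M/I on L1; bus BusRdX; mem=80
  op8 P1: load  L3 → S/S on L3; bus BusRd Flush; mem=66
  op9 P1: store L5 := 36 → I/M on L5; bus BusRdX Flush; mem=25
  op10 P0: load  L7 → S/S on L7; bus BusRd; mem=80
  op11 P1: load  L3 → S/S on L3; bus (none); mem=66
  op12 P1: store L0 := 4 → I/M on L0; bus BusRdX Flush; mem=66
  op13 P1: load  L6 → I/S on L6; bus BusRd; mem=10
  op14 P1: load  L4 → I/S on L4; bus BusRd; mem=60
  op15 P0: store L7 := 2 → M/I on L7; bus BusRdX; mem=80
  op16 P1: store L2 := 12 → I/M on L2; bus BusRdX; mem=60
  op17 P0: store L2 := 53 → M/I on L2; bus BusRdX Flush; mem=12
  op18 P0: store L1 := 87 → M/I on L1; bus (none); mem=80
  op19 P1: store L1 := 36 → I/M on L1; bus BusRdX Flush; mem=87
  op20 P0: load  L7 → M/I on L7; bus (none); mem=80
  op21 P1: store L7 := 12 → I/M on L7; bus BusRdX Flush; mem=2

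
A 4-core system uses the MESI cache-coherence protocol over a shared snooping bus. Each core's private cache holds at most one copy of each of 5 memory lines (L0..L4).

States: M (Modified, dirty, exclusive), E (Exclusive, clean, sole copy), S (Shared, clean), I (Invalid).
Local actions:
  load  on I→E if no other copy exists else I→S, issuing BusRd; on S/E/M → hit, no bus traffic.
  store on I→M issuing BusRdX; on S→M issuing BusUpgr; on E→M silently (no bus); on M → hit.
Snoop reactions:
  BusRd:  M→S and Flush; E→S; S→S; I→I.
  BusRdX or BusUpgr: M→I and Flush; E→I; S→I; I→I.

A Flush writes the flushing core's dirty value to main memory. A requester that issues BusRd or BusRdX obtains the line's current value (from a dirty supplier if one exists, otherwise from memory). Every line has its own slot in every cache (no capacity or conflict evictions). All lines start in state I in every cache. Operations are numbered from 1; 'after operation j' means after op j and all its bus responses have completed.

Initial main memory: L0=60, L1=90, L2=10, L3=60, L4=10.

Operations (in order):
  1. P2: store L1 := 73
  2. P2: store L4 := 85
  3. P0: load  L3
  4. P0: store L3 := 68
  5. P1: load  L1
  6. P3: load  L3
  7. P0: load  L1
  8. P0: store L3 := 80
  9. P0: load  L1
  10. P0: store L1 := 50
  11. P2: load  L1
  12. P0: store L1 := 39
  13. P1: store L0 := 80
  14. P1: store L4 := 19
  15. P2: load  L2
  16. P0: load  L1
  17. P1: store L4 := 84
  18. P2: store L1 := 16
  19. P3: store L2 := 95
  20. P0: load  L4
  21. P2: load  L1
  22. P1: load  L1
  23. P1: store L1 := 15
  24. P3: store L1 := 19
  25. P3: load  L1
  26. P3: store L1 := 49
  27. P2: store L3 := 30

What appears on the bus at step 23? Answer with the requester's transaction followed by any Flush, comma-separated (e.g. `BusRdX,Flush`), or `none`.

[1] P2: store L1 := 73 | P0:I, P1:I, P2:M(73), P3:I | bus: BusRdX
[2] P2: store L4 := 85 | P0:I, P1:I, P2:M(85), P3:I | bus: BusRdX
[3] P0: load  L3 | P0:E(60), P1:I, P2:I, P3:I | bus: BusRd
[4] P0: store L3 := 68 | P0:M(68), P1:I, P2:I, P3:I | bus: none
[5] P1: load  L1 | P0:I, P1:S(73), P2:S(73), P3:I | bus: BusRd,Flush
[6] P3: load  L3 | P0:S(68), P1:I, P2:I, P3:S(68) | bus: BusRd,Flush
[7] P0: load  L1 | P0:S(73), P1:S(73), P2:S(73), P3:I | bus: BusRd
[8] P0: store L3 := 80 | P0:M(80), P1:I, P2:I, P3:I | bus: BusUpgr
[9] P0: load  L1 | P0:S(73), P1:S(73), P2:S(73), P3:I | bus: none
[10] P0: store L1 := 50 | P0:M(50), P1:I, P2:I, P3:I | bus: BusUpgr
[11] P2: load  L1 | P0:S(50), P1:I, P2:S(50), P3:I | bus: BusRd,Flush
[12] P0: store L1 := 39 | P0:M(39), P1:I, P2:I, P3:I | bus: BusUpgr
[13] P1: store L0 := 80 | P0:I, P1:M(80), P2:I, P3:I | bus: BusRdX
[14] P1: store L4 := 19 | P0:I, P1:M(19), P2:I, P3:I | bus: BusRdX,Flush
[15] P2: load  L2 | P0:I, P1:I, P2:E(10), P3:I | bus: BusRd
[16] P0: load  L1 | P0:M(39), P1:I, P2:I, P3:I | bus: none
[17] P1: store L4 := 84 | P0:I, P1:M(84), P2:I, P3:I | bus: none
[18] P2: store L1 := 16 | P0:I, P1:I, P2:M(16), P3:I | bus: BusRdX,Flush
[19] P3: store L2 := 95 | P0:I, P1:I, P2:I, P3:M(95) | bus: BusRdX
[20] P0: load  L4 | P0:S(84), P1:S(84), P2:I, P3:I | bus: BusRd,Flush
[21] P2: load  L1 | P0:I, P1:I, P2:M(16), P3:I | bus: none
[22] P1: load  L1 | P0:I, P1:S(16), P2:S(16), P3:I | bus: BusRd,Flush
[23] P1: store L1 := 15 | P0:I, P1:M(15), P2:I, P3:I | bus: BusUpgr
[24] P3: store L1 := 19 | P0:I, P1:I, P2:I, P3:M(19) | bus: BusRdX,Flush
[25] P3: load  L1 | P0:I, P1:I, P2:I, P3:M(19) | bus: none
[26] P3: store L1 := 49 | P0:I, P1:I, P2:I, P3:M(49) | bus: none
[27] P2: store L3 := 30 | P0:I, P1:I, P2:M(30), P3:I | bus: BusRdX,Flush

bus = BusUpgr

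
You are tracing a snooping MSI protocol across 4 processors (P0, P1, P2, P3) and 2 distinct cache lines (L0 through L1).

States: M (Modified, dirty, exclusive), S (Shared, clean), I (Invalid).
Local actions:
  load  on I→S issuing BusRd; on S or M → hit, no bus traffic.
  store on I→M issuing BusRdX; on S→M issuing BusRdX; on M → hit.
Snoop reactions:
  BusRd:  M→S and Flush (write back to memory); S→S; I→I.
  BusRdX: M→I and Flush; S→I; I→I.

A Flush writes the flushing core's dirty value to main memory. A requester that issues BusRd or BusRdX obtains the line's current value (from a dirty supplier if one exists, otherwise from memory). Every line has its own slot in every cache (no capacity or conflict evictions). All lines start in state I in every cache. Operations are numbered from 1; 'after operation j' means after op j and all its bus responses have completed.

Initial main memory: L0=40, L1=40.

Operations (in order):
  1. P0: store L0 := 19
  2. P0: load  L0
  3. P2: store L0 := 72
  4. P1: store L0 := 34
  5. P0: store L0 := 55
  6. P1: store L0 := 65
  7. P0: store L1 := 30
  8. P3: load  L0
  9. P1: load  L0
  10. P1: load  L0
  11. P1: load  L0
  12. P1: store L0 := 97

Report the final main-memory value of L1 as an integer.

memory[L1] = 40

1. P0: store L0 := 19  bus=[BusRdX]  L0: P0=M P1=I P2=I P3=I  mem[L0]=40
2. P0: load  L0  bus=[-]  L0: P0=M P1=I P2=I P3=I  mem[L0]=40
3. P2: store L0 := 72  bus=[BusRdX,Flush]  L0: P0=I P1=I P2=M P3=I  mem[L0]=19
4. P1: store L0 := 34  bus=[BusRdX,Flush]  L0: P0=I P1=M P2=I P3=I  mem[L0]=72
5. P0: store L0 := 55  bus=[BusRdX,Flush]  L0: P0=M P1=I P2=I P3=I  mem[L0]=34
6. P1: store L0 := 65  bus=[BusRdX,Flush]  L0: P0=I P1=M P2=I P3=I  mem[L0]=55
7. P0: store L1 := 30  bus=[BusRdX]  L1: P0=M P1=I P2=I P3=I  mem[L1]=40
8. P3: load  L0  bus=[BusRd,Flush]  L0: P0=I P1=S P2=I P3=S  mem[L0]=65
9. P1: load  L0  bus=[-]  L0: P0=I P1=S P2=I P3=S  mem[L0]=65
10. P1: load  L0  bus=[-]  L0: P0=I P1=S P2=I P3=S  mem[L0]=65
11. P1: load  L0  bus=[-]  L0: P0=I P1=S P2=I P3=S  mem[L0]=65
12. P1: store L0 := 97  bus=[BusRdX]  L0: P0=I P1=M P2=I P3=I  mem[L0]=65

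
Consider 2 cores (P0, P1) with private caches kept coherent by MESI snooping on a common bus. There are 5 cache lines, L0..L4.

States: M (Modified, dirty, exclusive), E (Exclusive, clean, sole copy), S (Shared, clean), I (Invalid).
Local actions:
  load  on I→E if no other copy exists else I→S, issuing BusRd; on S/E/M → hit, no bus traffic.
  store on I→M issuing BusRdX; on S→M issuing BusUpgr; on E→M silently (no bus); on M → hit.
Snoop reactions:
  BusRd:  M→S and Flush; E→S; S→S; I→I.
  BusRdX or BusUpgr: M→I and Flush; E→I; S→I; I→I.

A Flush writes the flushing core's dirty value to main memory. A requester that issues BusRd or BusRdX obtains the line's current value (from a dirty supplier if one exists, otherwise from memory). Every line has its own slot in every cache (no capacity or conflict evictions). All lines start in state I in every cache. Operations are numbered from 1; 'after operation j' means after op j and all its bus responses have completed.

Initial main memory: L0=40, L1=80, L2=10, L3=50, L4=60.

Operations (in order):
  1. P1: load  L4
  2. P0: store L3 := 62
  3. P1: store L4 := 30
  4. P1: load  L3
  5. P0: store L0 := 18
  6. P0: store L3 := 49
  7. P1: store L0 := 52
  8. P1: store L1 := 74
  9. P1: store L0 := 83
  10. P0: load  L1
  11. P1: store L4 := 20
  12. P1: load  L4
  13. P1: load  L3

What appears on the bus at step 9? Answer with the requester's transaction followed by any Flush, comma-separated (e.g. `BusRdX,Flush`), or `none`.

1. P1: load  L4  bus=[BusRd]  L4: P0=I P1=E  mem[L4]=60
2. P0: store L3 := 62  bus=[BusRdX]  L3: P0=M P1=I  mem[L3]=50
3. P1: store L4 := 30  bus=[-]  L4: P0=I P1=M  mem[L4]=60
4. P1: load  L3  bus=[BusRd,Flush]  L3: P0=S P1=S  mem[L3]=62
5. P0: store L0 := 18  bus=[BusRdX]  L0: P0=M P1=I  mem[L0]=40
6. P0: store L3 := 49  bus=[BusUpgr]  L3: P0=M P1=I  mem[L3]=62
7. P1: store L0 := 52  bus=[BusRdX,Flush]  L0: P0=I P1=M  mem[L0]=18
8. P1: store L1 := 74  bus=[BusRdX]  L1: P0=I P1=M  mem[L1]=80
9. P1: store L0 := 83  bus=[-]  L0: P0=I P1=M  mem[L0]=18
10. P0: load  L1  bus=[BusRd,Flush]  L1: P0=S P1=S  mem[L1]=74
11. P1: store L4 := 20  bus=[-]  L4: P0=I P1=M  mem[L4]=60
12. P1: load  L4  bus=[-]  L4: P0=I P1=M  mem[L4]=60
13. P1: load  L3  bus=[BusRd,Flush]  L3: P0=S P1=S  mem[L3]=49

bus = none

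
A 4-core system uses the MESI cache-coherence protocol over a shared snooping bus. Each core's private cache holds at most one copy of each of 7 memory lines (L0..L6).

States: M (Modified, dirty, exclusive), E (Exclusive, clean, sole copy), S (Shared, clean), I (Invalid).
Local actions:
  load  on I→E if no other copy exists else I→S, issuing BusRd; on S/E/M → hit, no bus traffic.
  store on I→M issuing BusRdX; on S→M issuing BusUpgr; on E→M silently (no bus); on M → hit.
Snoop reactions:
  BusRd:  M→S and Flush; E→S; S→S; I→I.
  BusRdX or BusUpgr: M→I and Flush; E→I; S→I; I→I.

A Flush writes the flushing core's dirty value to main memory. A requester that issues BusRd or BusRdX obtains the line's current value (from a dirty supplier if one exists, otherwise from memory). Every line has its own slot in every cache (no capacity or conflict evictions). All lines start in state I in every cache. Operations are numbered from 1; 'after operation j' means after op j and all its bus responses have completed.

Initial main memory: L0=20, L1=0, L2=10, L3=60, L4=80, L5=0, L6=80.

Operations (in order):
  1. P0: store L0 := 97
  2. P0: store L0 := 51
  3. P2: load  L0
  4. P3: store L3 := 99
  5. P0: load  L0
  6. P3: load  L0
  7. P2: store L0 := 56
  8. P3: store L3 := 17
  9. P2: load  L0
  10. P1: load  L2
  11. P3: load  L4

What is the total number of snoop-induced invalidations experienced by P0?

invalidations = 1

1. P0: store L0 := 97  bus=[BusRdX]  L0: P0=M P1=I P2=I P3=I  mem[L0]=20
2. P0: store L0 := 51  bus=[-]  L0: P0=M P1=I P2=I P3=I  mem[L0]=20
3. P2: load  L0  bus=[BusRd,Flush]  L0: P0=S P1=I P2=S P3=I  mem[L0]=51
4. P3: store L3 := 99  bus=[BusRdX]  L3: P0=I P1=I P2=I P3=M  mem[L3]=60
5. P0: load  L0  bus=[-]  L0: P0=S P1=I P2=S P3=I  mem[L0]=51
6. P3: load  L0  bus=[BusRd]  L0: P0=S P1=I P2=S P3=S  mem[L0]=51
7. P2: store L0 := 56  bus=[BusUpgr]  L0: P0=I P1=I P2=M P3=I  mem[L0]=51
8. P3: store L3 := 17  bus=[-]  L3: P0=I P1=I P2=I P3=M  mem[L3]=60
9. P2: load  L0  bus=[-]  L0: P0=I P1=I P2=M P3=I  mem[L0]=51
10. P1: load  L2  bus=[BusRd]  L2: P0=I P1=E P2=I P3=I  mem[L2]=10
11. P3: load  L4  bus=[BusRd]  L4: P0=I P1=I P2=I P3=E  mem[L4]=80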